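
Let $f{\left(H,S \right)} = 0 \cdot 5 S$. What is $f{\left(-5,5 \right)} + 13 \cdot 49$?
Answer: $637$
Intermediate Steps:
$f{\left(H,S \right)} = 0$ ($f{\left(H,S \right)} = 0 S = 0$)
$f{\left(-5,5 \right)} + 13 \cdot 49 = 0 + 13 \cdot 49 = 0 + 637 = 637$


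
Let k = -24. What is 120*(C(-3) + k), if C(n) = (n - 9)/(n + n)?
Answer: -2640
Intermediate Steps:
C(n) = (-9 + n)/(2*n) (C(n) = (-9 + n)/((2*n)) = (-9 + n)*(1/(2*n)) = (-9 + n)/(2*n))
120*(C(-3) + k) = 120*((½)*(-9 - 3)/(-3) - 24) = 120*((½)*(-⅓)*(-12) - 24) = 120*(2 - 24) = 120*(-22) = -2640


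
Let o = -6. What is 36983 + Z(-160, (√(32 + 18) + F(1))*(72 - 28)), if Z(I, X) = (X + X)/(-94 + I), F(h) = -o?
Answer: 4696577/127 - 220*√2/127 ≈ 36979.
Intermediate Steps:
F(h) = 6 (F(h) = -1*(-6) = 6)
Z(I, X) = 2*X/(-94 + I) (Z(I, X) = (2*X)/(-94 + I) = 2*X/(-94 + I))
36983 + Z(-160, (√(32 + 18) + F(1))*(72 - 28)) = 36983 + 2*((√(32 + 18) + 6)*(72 - 28))/(-94 - 160) = 36983 + 2*((√50 + 6)*44)/(-254) = 36983 + 2*((5*√2 + 6)*44)*(-1/254) = 36983 + 2*((6 + 5*√2)*44)*(-1/254) = 36983 + 2*(264 + 220*√2)*(-1/254) = 36983 + (-264/127 - 220*√2/127) = 4696577/127 - 220*√2/127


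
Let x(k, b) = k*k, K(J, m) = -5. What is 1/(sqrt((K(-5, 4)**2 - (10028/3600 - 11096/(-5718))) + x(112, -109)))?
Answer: 30*sqrt(10269887975737)/10776377729 ≈ 0.0089214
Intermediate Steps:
x(k, b) = k**2
1/(sqrt((K(-5, 4)**2 - (10028/3600 - 11096/(-5718))) + x(112, -109))) = 1/(sqrt(((-5)**2 - (10028/3600 - 11096/(-5718))) + 112**2)) = 1/(sqrt((25 - (10028*(1/3600) - 11096*(-1/5718))) + 12544)) = 1/(sqrt((25 - (2507/900 + 5548/2859)) + 12544)) = 1/(sqrt((25 - 1*4053571/857700) + 12544)) = 1/(sqrt((25 - 4053571/857700) + 12544)) = 1/(sqrt(17388929/857700 + 12544)) = 1/(sqrt(10776377729/857700)) = 1/(sqrt(10269887975737)/28590) = 30*sqrt(10269887975737)/10776377729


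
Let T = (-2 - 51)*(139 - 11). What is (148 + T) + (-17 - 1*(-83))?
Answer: -6570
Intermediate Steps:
T = -6784 (T = -53*128 = -6784)
(148 + T) + (-17 - 1*(-83)) = (148 - 6784) + (-17 - 1*(-83)) = -6636 + (-17 + 83) = -6636 + 66 = -6570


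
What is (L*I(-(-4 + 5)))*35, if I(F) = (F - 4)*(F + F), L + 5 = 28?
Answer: 8050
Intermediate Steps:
L = 23 (L = -5 + 28 = 23)
I(F) = 2*F*(-4 + F) (I(F) = (-4 + F)*(2*F) = 2*F*(-4 + F))
(L*I(-(-4 + 5)))*35 = (23*(2*(-(-4 + 5))*(-4 - (-4 + 5))))*35 = (23*(2*(-1*1)*(-4 - 1*1)))*35 = (23*(2*(-1)*(-4 - 1)))*35 = (23*(2*(-1)*(-5)))*35 = (23*10)*35 = 230*35 = 8050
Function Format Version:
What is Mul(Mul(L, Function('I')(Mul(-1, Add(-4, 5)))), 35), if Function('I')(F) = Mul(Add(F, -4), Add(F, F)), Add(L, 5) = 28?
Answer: 8050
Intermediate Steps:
L = 23 (L = Add(-5, 28) = 23)
Function('I')(F) = Mul(2, F, Add(-4, F)) (Function('I')(F) = Mul(Add(-4, F), Mul(2, F)) = Mul(2, F, Add(-4, F)))
Mul(Mul(L, Function('I')(Mul(-1, Add(-4, 5)))), 35) = Mul(Mul(23, Mul(2, Mul(-1, Add(-4, 5)), Add(-4, Mul(-1, Add(-4, 5))))), 35) = Mul(Mul(23, Mul(2, Mul(-1, 1), Add(-4, Mul(-1, 1)))), 35) = Mul(Mul(23, Mul(2, -1, Add(-4, -1))), 35) = Mul(Mul(23, Mul(2, -1, -5)), 35) = Mul(Mul(23, 10), 35) = Mul(230, 35) = 8050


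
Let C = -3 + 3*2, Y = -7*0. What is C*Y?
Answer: 0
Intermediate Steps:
Y = 0
C = 3 (C = -3 + 6 = 3)
C*Y = 3*0 = 0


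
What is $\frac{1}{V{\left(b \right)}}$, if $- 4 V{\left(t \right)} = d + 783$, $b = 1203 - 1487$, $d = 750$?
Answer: $- \frac{4}{1533} \approx -0.0026093$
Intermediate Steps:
$b = -284$ ($b = 1203 - 1487 = -284$)
$V{\left(t \right)} = - \frac{1533}{4}$ ($V{\left(t \right)} = - \frac{750 + 783}{4} = \left(- \frac{1}{4}\right) 1533 = - \frac{1533}{4}$)
$\frac{1}{V{\left(b \right)}} = \frac{1}{- \frac{1533}{4}} = - \frac{4}{1533}$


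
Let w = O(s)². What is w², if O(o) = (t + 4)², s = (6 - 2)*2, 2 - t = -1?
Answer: 5764801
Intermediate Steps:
t = 3 (t = 2 - 1*(-1) = 2 + 1 = 3)
s = 8 (s = 4*2 = 8)
O(o) = 49 (O(o) = (3 + 4)² = 7² = 49)
w = 2401 (w = 49² = 2401)
w² = 2401² = 5764801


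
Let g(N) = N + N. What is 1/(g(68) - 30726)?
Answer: -1/30590 ≈ -3.2690e-5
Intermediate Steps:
g(N) = 2*N
1/(g(68) - 30726) = 1/(2*68 - 30726) = 1/(136 - 30726) = 1/(-30590) = -1/30590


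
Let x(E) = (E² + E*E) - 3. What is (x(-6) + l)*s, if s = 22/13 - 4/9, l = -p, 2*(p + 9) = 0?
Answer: 292/3 ≈ 97.333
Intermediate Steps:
p = -9 (p = -9 + (½)*0 = -9 + 0 = -9)
l = 9 (l = -1*(-9) = 9)
x(E) = -3 + 2*E² (x(E) = (E² + E²) - 3 = 2*E² - 3 = -3 + 2*E²)
s = 146/117 (s = 22*(1/13) - 4*⅑ = 22/13 - 4/9 = 146/117 ≈ 1.2479)
(x(-6) + l)*s = ((-3 + 2*(-6)²) + 9)*(146/117) = ((-3 + 2*36) + 9)*(146/117) = ((-3 + 72) + 9)*(146/117) = (69 + 9)*(146/117) = 78*(146/117) = 292/3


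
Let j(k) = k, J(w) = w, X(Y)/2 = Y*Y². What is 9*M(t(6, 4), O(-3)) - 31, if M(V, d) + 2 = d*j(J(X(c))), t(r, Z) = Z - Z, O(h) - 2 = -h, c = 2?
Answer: 671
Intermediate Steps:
O(h) = 2 - h
X(Y) = 2*Y³ (X(Y) = 2*(Y*Y²) = 2*Y³)
t(r, Z) = 0
M(V, d) = -2 + 16*d (M(V, d) = -2 + d*(2*2³) = -2 + d*(2*8) = -2 + d*16 = -2 + 16*d)
9*M(t(6, 4), O(-3)) - 31 = 9*(-2 + 16*(2 - 1*(-3))) - 31 = 9*(-2 + 16*(2 + 3)) - 31 = 9*(-2 + 16*5) - 31 = 9*(-2 + 80) - 31 = 9*78 - 31 = 702 - 31 = 671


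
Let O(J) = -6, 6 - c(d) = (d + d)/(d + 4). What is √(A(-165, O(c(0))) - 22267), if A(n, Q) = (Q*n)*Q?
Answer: I*√28207 ≈ 167.95*I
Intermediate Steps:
c(d) = 6 - 2*d/(4 + d) (c(d) = 6 - (d + d)/(d + 4) = 6 - 2*d/(4 + d))
A(n, Q) = n*Q²
√(A(-165, O(c(0))) - 22267) = √(-165*(-6)² - 22267) = √(-165*36 - 22267) = √(-5940 - 22267) = √(-28207) = I*√28207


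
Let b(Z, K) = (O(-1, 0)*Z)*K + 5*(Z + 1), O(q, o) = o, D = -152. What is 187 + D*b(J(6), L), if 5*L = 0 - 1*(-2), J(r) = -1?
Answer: 187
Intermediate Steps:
L = ⅖ (L = (0 - 1*(-2))/5 = (0 + 2)/5 = (⅕)*2 = ⅖ ≈ 0.40000)
b(Z, K) = 5 + 5*Z (b(Z, K) = (0*Z)*K + 5*(Z + 1) = 0*K + 5*(1 + Z) = 0 + (5 + 5*Z) = 5 + 5*Z)
187 + D*b(J(6), L) = 187 - 152*(5 + 5*(-1)) = 187 - 152*(5 - 5) = 187 - 152*0 = 187 + 0 = 187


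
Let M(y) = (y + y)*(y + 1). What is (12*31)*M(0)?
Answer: 0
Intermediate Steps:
M(y) = 2*y*(1 + y) (M(y) = (2*y)*(1 + y) = 2*y*(1 + y))
(12*31)*M(0) = (12*31)*(2*0*(1 + 0)) = 372*(2*0*1) = 372*0 = 0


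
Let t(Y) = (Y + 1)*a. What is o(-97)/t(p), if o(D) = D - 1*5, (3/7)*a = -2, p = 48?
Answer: 153/343 ≈ 0.44606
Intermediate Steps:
a = -14/3 (a = (7/3)*(-2) = -14/3 ≈ -4.6667)
t(Y) = -14/3 - 14*Y/3 (t(Y) = (Y + 1)*(-14/3) = (1 + Y)*(-14/3) = -14/3 - 14*Y/3)
o(D) = -5 + D (o(D) = D - 5 = -5 + D)
o(-97)/t(p) = (-5 - 97)/(-14/3 - 14/3*48) = -102/(-14/3 - 224) = -102/(-686/3) = -102*(-3/686) = 153/343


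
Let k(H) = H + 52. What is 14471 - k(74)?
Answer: 14345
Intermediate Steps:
k(H) = 52 + H
14471 - k(74) = 14471 - (52 + 74) = 14471 - 1*126 = 14471 - 126 = 14345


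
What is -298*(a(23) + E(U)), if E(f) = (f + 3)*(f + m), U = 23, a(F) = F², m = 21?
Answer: -498554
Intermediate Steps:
E(f) = (3 + f)*(21 + f) (E(f) = (f + 3)*(f + 21) = (3 + f)*(21 + f))
-298*(a(23) + E(U)) = -298*(23² + (63 + 23² + 24*23)) = -298*(529 + (63 + 529 + 552)) = -298*(529 + 1144) = -298*1673 = -498554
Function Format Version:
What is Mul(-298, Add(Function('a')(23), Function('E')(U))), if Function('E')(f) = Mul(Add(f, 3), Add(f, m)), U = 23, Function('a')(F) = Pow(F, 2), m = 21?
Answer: -498554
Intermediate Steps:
Function('E')(f) = Mul(Add(3, f), Add(21, f)) (Function('E')(f) = Mul(Add(f, 3), Add(f, 21)) = Mul(Add(3, f), Add(21, f)))
Mul(-298, Add(Function('a')(23), Function('E')(U))) = Mul(-298, Add(Pow(23, 2), Add(63, Pow(23, 2), Mul(24, 23)))) = Mul(-298, Add(529, Add(63, 529, 552))) = Mul(-298, Add(529, 1144)) = Mul(-298, 1673) = -498554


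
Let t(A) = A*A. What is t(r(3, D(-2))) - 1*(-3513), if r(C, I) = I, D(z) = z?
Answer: 3517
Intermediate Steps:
t(A) = A**2
t(r(3, D(-2))) - 1*(-3513) = (-2)**2 - 1*(-3513) = 4 + 3513 = 3517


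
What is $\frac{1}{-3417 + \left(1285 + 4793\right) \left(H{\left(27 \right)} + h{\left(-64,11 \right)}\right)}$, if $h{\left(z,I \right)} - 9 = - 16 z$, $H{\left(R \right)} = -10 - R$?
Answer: $\frac{1}{6050271} \approx 1.6528 \cdot 10^{-7}$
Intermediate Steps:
$h{\left(z,I \right)} = 9 - 16 z$
$\frac{1}{-3417 + \left(1285 + 4793\right) \left(H{\left(27 \right)} + h{\left(-64,11 \right)}\right)} = \frac{1}{-3417 + \left(1285 + 4793\right) \left(\left(-10 - 27\right) + \left(9 - -1024\right)\right)} = \frac{1}{-3417 + 6078 \left(\left(-10 - 27\right) + \left(9 + 1024\right)\right)} = \frac{1}{-3417 + 6078 \left(-37 + 1033\right)} = \frac{1}{-3417 + 6078 \cdot 996} = \frac{1}{-3417 + 6053688} = \frac{1}{6050271}$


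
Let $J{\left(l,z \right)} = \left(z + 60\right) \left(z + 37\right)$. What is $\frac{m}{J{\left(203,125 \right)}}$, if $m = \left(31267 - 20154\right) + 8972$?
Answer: $\frac{1339}{1998} \approx 0.67017$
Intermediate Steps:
$J{\left(l,z \right)} = \left(37 + z\right) \left(60 + z\right)$ ($J{\left(l,z \right)} = \left(60 + z\right) \left(37 + z\right) = \left(37 + z\right) \left(60 + z\right)$)
$m = 20085$ ($m = 11113 + 8972 = 20085$)
$\frac{m}{J{\left(203,125 \right)}} = \frac{20085}{2220 + 125^{2} + 97 \cdot 125} = \frac{20085}{2220 + 15625 + 12125} = \frac{20085}{29970} = 20085 \cdot \frac{1}{29970} = \frac{1339}{1998}$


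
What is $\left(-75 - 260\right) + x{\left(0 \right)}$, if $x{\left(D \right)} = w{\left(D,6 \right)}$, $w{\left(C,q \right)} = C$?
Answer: $-335$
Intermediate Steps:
$x{\left(D \right)} = D$
$\left(-75 - 260\right) + x{\left(0 \right)} = \left(-75 - 260\right) + 0 = -335 + 0 = -335$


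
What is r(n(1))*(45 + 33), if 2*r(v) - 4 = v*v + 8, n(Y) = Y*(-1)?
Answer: 507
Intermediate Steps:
n(Y) = -Y
r(v) = 6 + v²/2 (r(v) = 2 + (v*v + 8)/2 = 2 + (v² + 8)/2 = 2 + (8 + v²)/2 = 2 + (4 + v²/2) = 6 + v²/2)
r(n(1))*(45 + 33) = (6 + (-1*1)²/2)*(45 + 33) = (6 + (½)*(-1)²)*78 = (6 + (½)*1)*78 = (6 + ½)*78 = (13/2)*78 = 507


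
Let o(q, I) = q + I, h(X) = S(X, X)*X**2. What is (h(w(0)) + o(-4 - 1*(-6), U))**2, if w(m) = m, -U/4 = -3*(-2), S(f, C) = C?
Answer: 484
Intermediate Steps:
U = -24 (U = -(-12)*(-2) = -4*6 = -24)
h(X) = X**3 (h(X) = X*X**2 = X**3)
o(q, I) = I + q
(h(w(0)) + o(-4 - 1*(-6), U))**2 = (0**3 + (-24 + (-4 - 1*(-6))))**2 = (0 + (-24 + (-4 + 6)))**2 = (0 + (-24 + 2))**2 = (0 - 22)**2 = (-22)**2 = 484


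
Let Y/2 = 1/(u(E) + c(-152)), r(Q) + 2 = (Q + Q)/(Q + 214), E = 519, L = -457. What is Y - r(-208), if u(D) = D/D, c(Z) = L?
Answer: 5421/76 ≈ 71.329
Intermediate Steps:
r(Q) = -2 + 2*Q/(214 + Q) (r(Q) = -2 + (Q + Q)/(Q + 214) = -2 + (2*Q)/(214 + Q) = -2 + 2*Q/(214 + Q))
c(Z) = -457
u(D) = 1
Y = -1/228 (Y = 2/(1 - 457) = 2/(-456) = 2*(-1/456) = -1/228 ≈ -0.0043860)
Y - r(-208) = -1/228 - (-428)/(214 - 208) = -1/228 - (-428)/6 = -1/228 - 1*(-214/3) = -1/228 + 214/3 = 5421/76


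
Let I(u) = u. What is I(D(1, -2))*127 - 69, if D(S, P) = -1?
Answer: -196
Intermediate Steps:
I(D(1, -2))*127 - 69 = -1*127 - 69 = -127 - 69 = -196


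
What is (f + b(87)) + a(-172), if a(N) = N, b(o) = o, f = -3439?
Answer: -3524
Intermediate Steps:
(f + b(87)) + a(-172) = (-3439 + 87) - 172 = -3352 - 172 = -3524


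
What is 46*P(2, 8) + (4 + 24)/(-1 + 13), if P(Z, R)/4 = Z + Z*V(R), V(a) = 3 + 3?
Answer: 7735/3 ≈ 2578.3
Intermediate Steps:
V(a) = 6
P(Z, R) = 28*Z (P(Z, R) = 4*(Z + Z*6) = 4*(Z + 6*Z) = 4*(7*Z) = 28*Z)
46*P(2, 8) + (4 + 24)/(-1 + 13) = 46*(28*2) + (4 + 24)/(-1 + 13) = 46*56 + 28/12 = 2576 + 28*(1/12) = 2576 + 7/3 = 7735/3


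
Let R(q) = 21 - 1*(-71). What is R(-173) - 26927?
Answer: -26835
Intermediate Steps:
R(q) = 92 (R(q) = 21 + 71 = 92)
R(-173) - 26927 = 92 - 26927 = -26835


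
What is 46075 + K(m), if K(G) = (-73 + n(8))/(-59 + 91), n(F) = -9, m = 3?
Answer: 737159/16 ≈ 46072.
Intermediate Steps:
K(G) = -41/16 (K(G) = (-73 - 9)/(-59 + 91) = -82/32 = -82*1/32 = -41/16)
46075 + K(m) = 46075 - 41/16 = 737159/16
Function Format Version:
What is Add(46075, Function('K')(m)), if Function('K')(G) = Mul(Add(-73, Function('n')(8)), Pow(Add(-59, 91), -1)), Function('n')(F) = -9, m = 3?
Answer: Rational(737159, 16) ≈ 46072.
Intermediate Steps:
Function('K')(G) = Rational(-41, 16) (Function('K')(G) = Mul(Add(-73, -9), Pow(Add(-59, 91), -1)) = Mul(-82, Pow(32, -1)) = Mul(-82, Rational(1, 32)) = Rational(-41, 16))
Add(46075, Function('K')(m)) = Add(46075, Rational(-41, 16)) = Rational(737159, 16)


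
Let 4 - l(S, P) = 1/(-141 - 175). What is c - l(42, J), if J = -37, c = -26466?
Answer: -8364521/316 ≈ -26470.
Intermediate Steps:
l(S, P) = 1265/316 (l(S, P) = 4 - 1/(-141 - 175) = 4 - 1/(-316) = 4 - 1*(-1/316) = 4 + 1/316 = 1265/316)
c - l(42, J) = -26466 - 1*1265/316 = -26466 - 1265/316 = -8364521/316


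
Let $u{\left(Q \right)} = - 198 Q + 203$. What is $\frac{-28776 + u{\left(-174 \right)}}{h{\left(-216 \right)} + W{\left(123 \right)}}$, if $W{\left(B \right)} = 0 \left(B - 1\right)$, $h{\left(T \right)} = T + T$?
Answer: $- \frac{5879}{432} \approx -13.609$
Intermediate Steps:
$h{\left(T \right)} = 2 T$
$W{\left(B \right)} = 0$ ($W{\left(B \right)} = 0 \left(-1 + B\right) = 0$)
$u{\left(Q \right)} = 203 - 198 Q$
$\frac{-28776 + u{\left(-174 \right)}}{h{\left(-216 \right)} + W{\left(123 \right)}} = \frac{-28776 + \left(203 - -34452\right)}{2 \left(-216\right) + 0} = \frac{-28776 + \left(203 + 34452\right)}{-432 + 0} = \frac{-28776 + 34655}{-432} = 5879 \left(- \frac{1}{432}\right) = - \frac{5879}{432}$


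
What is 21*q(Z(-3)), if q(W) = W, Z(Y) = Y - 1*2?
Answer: -105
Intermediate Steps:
Z(Y) = -2 + Y (Z(Y) = Y - 2 = -2 + Y)
21*q(Z(-3)) = 21*(-2 - 3) = 21*(-5) = -105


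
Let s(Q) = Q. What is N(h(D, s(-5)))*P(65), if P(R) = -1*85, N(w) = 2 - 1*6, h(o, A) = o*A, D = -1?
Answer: 340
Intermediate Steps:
h(o, A) = A*o
N(w) = -4 (N(w) = 2 - 6 = -4)
P(R) = -85
N(h(D, s(-5)))*P(65) = -4*(-85) = 340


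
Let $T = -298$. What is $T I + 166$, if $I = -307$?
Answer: $91652$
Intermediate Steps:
$T I + 166 = \left(-298\right) \left(-307\right) + 166 = 91486 + 166 = 91652$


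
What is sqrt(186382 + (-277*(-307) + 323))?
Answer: 8*sqrt(4246) ≈ 521.29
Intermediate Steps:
sqrt(186382 + (-277*(-307) + 323)) = sqrt(186382 + (85039 + 323)) = sqrt(186382 + 85362) = sqrt(271744) = 8*sqrt(4246)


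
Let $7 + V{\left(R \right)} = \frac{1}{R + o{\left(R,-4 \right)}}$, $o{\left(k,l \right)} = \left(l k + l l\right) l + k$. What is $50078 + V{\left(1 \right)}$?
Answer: $\frac{2303265}{46} \approx 50071.0$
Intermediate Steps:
$o{\left(k,l \right)} = k + l \left(l^{2} + k l\right)$ ($o{\left(k,l \right)} = \left(k l + l^{2}\right) l + k = \left(l^{2} + k l\right) l + k = l \left(l^{2} + k l\right) + k = k + l \left(l^{2} + k l\right)$)
$V{\left(R \right)} = -7 + \frac{1}{-64 + 18 R}$ ($V{\left(R \right)} = -7 + \frac{1}{R + \left(R + \left(-4\right)^{3} + R \left(-4\right)^{2}\right)} = -7 + \frac{1}{R + \left(R - 64 + R 16\right)} = -7 + \frac{1}{R + \left(R - 64 + 16 R\right)} = -7 + \frac{1}{R + \left(-64 + 17 R\right)} = -7 + \frac{1}{-64 + 18 R}$)
$50078 + V{\left(1 \right)} = 50078 + \frac{449 - 126}{2 \left(-32 + 9 \cdot 1\right)} = 50078 + \frac{449 - 126}{2 \left(-32 + 9\right)} = 50078 + \frac{1}{2} \frac{1}{-23} \cdot 323 = 50078 + \frac{1}{2} \left(- \frac{1}{23}\right) 323 = 50078 - \frac{323}{46} = \frac{2303265}{46}$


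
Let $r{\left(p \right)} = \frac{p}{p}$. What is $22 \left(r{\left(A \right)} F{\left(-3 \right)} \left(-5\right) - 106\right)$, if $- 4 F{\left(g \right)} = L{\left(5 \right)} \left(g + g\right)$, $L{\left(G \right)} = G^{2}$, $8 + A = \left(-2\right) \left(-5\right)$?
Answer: $-6457$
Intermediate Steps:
$A = 2$ ($A = -8 - -10 = -8 + 10 = 2$)
$r{\left(p \right)} = 1$
$F{\left(g \right)} = - \frac{25 g}{2}$ ($F{\left(g \right)} = - \frac{5^{2} \left(g + g\right)}{4} = - \frac{25 \cdot 2 g}{4} = - \frac{50 g}{4} = - \frac{25 g}{2}$)
$22 \left(r{\left(A \right)} F{\left(-3 \right)} \left(-5\right) - 106\right) = 22 \left(1 \left(\left(- \frac{25}{2}\right) \left(-3\right)\right) \left(-5\right) - 106\right) = 22 \left(1 \cdot \frac{75}{2} \left(-5\right) - 106\right) = 22 \left(\frac{75}{2} \left(-5\right) - 106\right) = 22 \left(- \frac{375}{2} - 106\right) = 22 \left(- \frac{587}{2}\right) = -6457$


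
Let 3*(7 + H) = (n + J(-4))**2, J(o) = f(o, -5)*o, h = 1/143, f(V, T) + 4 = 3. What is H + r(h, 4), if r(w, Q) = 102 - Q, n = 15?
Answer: 634/3 ≈ 211.33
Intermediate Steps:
f(V, T) = -1 (f(V, T) = -4 + 3 = -1)
h = 1/143 ≈ 0.0069930
J(o) = -o
H = 340/3 (H = -7 + (15 - 1*(-4))**2/3 = -7 + (15 + 4)**2/3 = -7 + (1/3)*19**2 = -7 + (1/3)*361 = -7 + 361/3 = 340/3 ≈ 113.33)
H + r(h, 4) = 340/3 + (102 - 1*4) = 340/3 + (102 - 4) = 340/3 + 98 = 634/3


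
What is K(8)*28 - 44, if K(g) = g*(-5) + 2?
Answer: -1108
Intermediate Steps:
K(g) = 2 - 5*g (K(g) = -5*g + 2 = 2 - 5*g)
K(8)*28 - 44 = (2 - 5*8)*28 - 44 = (2 - 40)*28 - 44 = -38*28 - 44 = -1064 - 44 = -1108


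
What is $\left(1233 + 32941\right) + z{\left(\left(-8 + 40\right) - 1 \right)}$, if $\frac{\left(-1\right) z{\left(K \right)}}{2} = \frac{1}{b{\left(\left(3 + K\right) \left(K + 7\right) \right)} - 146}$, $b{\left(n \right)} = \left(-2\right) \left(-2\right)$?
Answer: $\frac{2426355}{71} \approx 34174.0$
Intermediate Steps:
$b{\left(n \right)} = 4$
$z{\left(K \right)} = \frac{1}{71}$ ($z{\left(K \right)} = - \frac{2}{4 - 146} = - \frac{2}{-142} = \left(-2\right) \left(- \frac{1}{142}\right) = \frac{1}{71}$)
$\left(1233 + 32941\right) + z{\left(\left(-8 + 40\right) - 1 \right)} = \left(1233 + 32941\right) + \frac{1}{71} = 34174 + \frac{1}{71} = \frac{2426355}{71}$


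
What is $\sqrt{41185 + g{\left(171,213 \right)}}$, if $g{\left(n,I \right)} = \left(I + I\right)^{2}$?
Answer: $\sqrt{222661} \approx 471.87$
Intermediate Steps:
$g{\left(n,I \right)} = 4 I^{2}$ ($g{\left(n,I \right)} = \left(2 I\right)^{2} = 4 I^{2}$)
$\sqrt{41185 + g{\left(171,213 \right)}} = \sqrt{41185 + 4 \cdot 213^{2}} = \sqrt{41185 + 4 \cdot 45369} = \sqrt{41185 + 181476} = \sqrt{222661}$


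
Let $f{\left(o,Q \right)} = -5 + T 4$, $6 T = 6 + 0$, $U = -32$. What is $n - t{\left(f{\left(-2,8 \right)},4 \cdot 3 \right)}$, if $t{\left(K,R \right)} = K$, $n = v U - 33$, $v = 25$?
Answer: $-832$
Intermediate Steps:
$T = 1$ ($T = \frac{6 + 0}{6} = \frac{1}{6} \cdot 6 = 1$)
$f{\left(o,Q \right)} = -1$ ($f{\left(o,Q \right)} = -5 + 1 \cdot 4 = -5 + 4 = -1$)
$n = -833$ ($n = 25 \left(-32\right) - 33 = -800 - 33 = -833$)
$n - t{\left(f{\left(-2,8 \right)},4 \cdot 3 \right)} = -833 - -1 = -833 + 1 = -832$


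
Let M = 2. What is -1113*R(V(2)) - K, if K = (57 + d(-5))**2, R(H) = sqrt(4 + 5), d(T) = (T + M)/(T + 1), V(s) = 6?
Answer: -106785/16 ≈ -6674.1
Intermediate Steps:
d(T) = (2 + T)/(1 + T) (d(T) = (T + 2)/(T + 1) = (2 + T)/(1 + T))
R(H) = 3 (R(H) = sqrt(9) = 3)
K = 53361/16 (K = (57 + (2 - 5)/(1 - 5))**2 = (57 - 3/(-4))**2 = (57 - 1/4*(-3))**2 = (57 + 3/4)**2 = (231/4)**2 = 53361/16 ≈ 3335.1)
-1113*R(V(2)) - K = -1113*3 - 1*53361/16 = -3339 - 53361/16 = -106785/16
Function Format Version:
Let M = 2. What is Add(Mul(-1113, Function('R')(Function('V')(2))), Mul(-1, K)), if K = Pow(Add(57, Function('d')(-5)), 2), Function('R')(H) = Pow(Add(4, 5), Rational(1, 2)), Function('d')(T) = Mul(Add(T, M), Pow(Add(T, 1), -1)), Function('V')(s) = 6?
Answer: Rational(-106785, 16) ≈ -6674.1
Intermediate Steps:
Function('d')(T) = Mul(Pow(Add(1, T), -1), Add(2, T)) (Function('d')(T) = Mul(Add(T, 2), Pow(Add(T, 1), -1)) = Mul(Add(2, T), Pow(Add(1, T), -1)) = Mul(Pow(Add(1, T), -1), Add(2, T)))
Function('R')(H) = 3 (Function('R')(H) = Pow(9, Rational(1, 2)) = 3)
K = Rational(53361, 16) (K = Pow(Add(57, Mul(Pow(Add(1, -5), -1), Add(2, -5))), 2) = Pow(Add(57, Mul(Pow(-4, -1), -3)), 2) = Pow(Add(57, Mul(Rational(-1, 4), -3)), 2) = Pow(Add(57, Rational(3, 4)), 2) = Pow(Rational(231, 4), 2) = Rational(53361, 16) ≈ 3335.1)
Add(Mul(-1113, Function('R')(Function('V')(2))), Mul(-1, K)) = Add(Mul(-1113, 3), Mul(-1, Rational(53361, 16))) = Add(-3339, Rational(-53361, 16)) = Rational(-106785, 16)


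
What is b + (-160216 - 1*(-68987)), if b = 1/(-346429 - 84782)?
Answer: -39338948320/431211 ≈ -91229.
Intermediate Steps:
b = -1/431211 (b = 1/(-431211) = -1/431211 ≈ -2.3191e-6)
b + (-160216 - 1*(-68987)) = -1/431211 + (-160216 - 1*(-68987)) = -1/431211 + (-160216 + 68987) = -1/431211 - 91229 = -39338948320/431211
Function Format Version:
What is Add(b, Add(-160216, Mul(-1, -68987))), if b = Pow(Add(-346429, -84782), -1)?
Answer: Rational(-39338948320, 431211) ≈ -91229.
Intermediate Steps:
b = Rational(-1, 431211) (b = Pow(-431211, -1) = Rational(-1, 431211) ≈ -2.3191e-6)
Add(b, Add(-160216, Mul(-1, -68987))) = Add(Rational(-1, 431211), Add(-160216, Mul(-1, -68987))) = Add(Rational(-1, 431211), Add(-160216, 68987)) = Add(Rational(-1, 431211), -91229) = Rational(-39338948320, 431211)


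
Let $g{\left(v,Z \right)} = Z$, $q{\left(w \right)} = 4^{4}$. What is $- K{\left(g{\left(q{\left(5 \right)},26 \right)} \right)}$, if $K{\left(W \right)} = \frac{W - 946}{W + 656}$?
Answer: $\frac{460}{341} \approx 1.349$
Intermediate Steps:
$q{\left(w \right)} = 256$
$K{\left(W \right)} = \frac{-946 + W}{656 + W}$
$- K{\left(g{\left(q{\left(5 \right)},26 \right)} \right)} = - \frac{-946 + 26}{656 + 26} = - \frac{-920}{682} = \left(-1\right) \left(- \frac{460}{341}\right) = \frac{460}{341}$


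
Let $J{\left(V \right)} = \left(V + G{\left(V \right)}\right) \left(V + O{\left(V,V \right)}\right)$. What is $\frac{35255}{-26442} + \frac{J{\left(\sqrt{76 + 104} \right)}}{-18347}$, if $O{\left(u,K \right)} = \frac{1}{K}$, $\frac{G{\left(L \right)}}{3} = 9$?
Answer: $- \frac{651609487}{485131374} - \frac{1629 \sqrt{5}}{183470} \approx -1.363$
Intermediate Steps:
$G{\left(L \right)} = 27$ ($G{\left(L \right)} = 3 \cdot 9 = 27$)
$J{\left(V \right)} = \left(27 + V\right) \left(V + \frac{1}{V}\right)$ ($J{\left(V \right)} = \left(V + 27\right) \left(V + \frac{1}{V}\right) = \left(27 + V\right) \left(V + \frac{1}{V}\right)$)
$\frac{35255}{-26442} + \frac{J{\left(\sqrt{76 + 104} \right)}}{-18347} = \frac{35255}{-26442} + \frac{1 + \left(\sqrt{76 + 104}\right)^{2} + 27 \sqrt{76 + 104} + \frac{27}{\sqrt{76 + 104}}}{-18347} = 35255 \left(- \frac{1}{26442}\right) + \left(1 + \left(\sqrt{180}\right)^{2} + 27 \sqrt{180} + \frac{27}{\sqrt{180}}\right) \left(- \frac{1}{18347}\right) = - \frac{35255}{26442} + \left(1 + \left(6 \sqrt{5}\right)^{2} + 27 \cdot 6 \sqrt{5} + \frac{27}{6 \sqrt{5}}\right) \left(- \frac{1}{18347}\right) = - \frac{35255}{26442} + \left(1 + 180 + 162 \sqrt{5} + 27 \frac{\sqrt{5}}{30}\right) \left(- \frac{1}{18347}\right) = - \frac{35255}{26442} + \left(1 + 180 + 162 \sqrt{5} + \frac{9 \sqrt{5}}{10}\right) \left(- \frac{1}{18347}\right) = - \frac{35255}{26442} + \left(181 + \frac{1629 \sqrt{5}}{10}\right) \left(- \frac{1}{18347}\right) = - \frac{35255}{26442} - \left(\frac{181}{18347} + \frac{1629 \sqrt{5}}{183470}\right) = - \frac{651609487}{485131374} - \frac{1629 \sqrt{5}}{183470}$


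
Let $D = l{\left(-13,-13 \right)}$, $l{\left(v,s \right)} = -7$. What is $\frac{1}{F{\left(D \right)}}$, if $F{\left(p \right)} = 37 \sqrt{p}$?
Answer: $- \frac{i \sqrt{7}}{259} \approx - 0.010215 i$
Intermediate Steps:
$D = -7$
$\frac{1}{F{\left(D \right)}} = \frac{1}{37 \sqrt{-7}} = \frac{1}{37 i \sqrt{7}} = - \frac{i \sqrt{7}}{259}$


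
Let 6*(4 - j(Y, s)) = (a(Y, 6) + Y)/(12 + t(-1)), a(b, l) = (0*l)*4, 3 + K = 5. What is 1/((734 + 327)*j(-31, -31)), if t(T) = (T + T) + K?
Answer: 72/338459 ≈ 0.00021273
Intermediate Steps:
K = 2 (K = -3 + 5 = 2)
a(b, l) = 0 (a(b, l) = 0*4 = 0)
t(T) = 2 + 2*T (t(T) = (T + T) + 2 = 2*T + 2 = 2 + 2*T)
j(Y, s) = 4 - Y/72 (j(Y, s) = 4 - (0 + Y)/(6*(12 + (2 + 2*(-1)))) = 4 - Y/(6*(12 + (2 - 2))) = 4 - Y/(6*(12 + 0)) = 4 - Y/(6*12) = 4 - Y/72)
1/((734 + 327)*j(-31, -31)) = 1/((734 + 327)*(4 - 1/72*(-31))) = 1/(1061*(4 + 31/72)) = 1/(1061*(319/72)) = (1/1061)*(72/319) = 72/338459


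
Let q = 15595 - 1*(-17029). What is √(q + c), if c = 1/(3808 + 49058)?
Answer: √10130890061490/17622 ≈ 180.62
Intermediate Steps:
c = 1/52866 ≈ 1.8916e-5
q = 32624 (q = 15595 + 17029 = 32624)
√(q + c) = √(32624 + 1/52866) = √(1724700385/52866) = √10130890061490/17622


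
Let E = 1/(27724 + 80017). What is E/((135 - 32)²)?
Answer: 1/1143024269 ≈ 8.7487e-10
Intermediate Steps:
E = 1/107741 ≈ 9.2815e-6
E/((135 - 32)²) = 1/(107741*((135 - 32)²)) = 1/(107741*(103²)) = (1/107741)/10609 = (1/107741)*(1/10609) = 1/1143024269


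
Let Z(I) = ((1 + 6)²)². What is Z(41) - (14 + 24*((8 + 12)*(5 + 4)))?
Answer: -1933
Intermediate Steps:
Z(I) = 2401 (Z(I) = (7²)² = 49² = 2401)
Z(41) - (14 + 24*((8 + 12)*(5 + 4))) = 2401 - (14 + 24*((8 + 12)*(5 + 4))) = 2401 - (14 + 24*(20*9)) = 2401 - (14 + 24*180) = 2401 - (14 + 4320) = 2401 - 1*4334 = 2401 - 4334 = -1933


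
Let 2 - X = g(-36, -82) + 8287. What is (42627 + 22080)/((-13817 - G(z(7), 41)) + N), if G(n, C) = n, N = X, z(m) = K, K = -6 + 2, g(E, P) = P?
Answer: -64707/22016 ≈ -2.9391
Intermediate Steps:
K = -4
X = -8203 (X = 2 - (-82 + 8287) = 2 - 1*8205 = 2 - 8205 = -8203)
z(m) = -4
N = -8203
(42627 + 22080)/((-13817 - G(z(7), 41)) + N) = (42627 + 22080)/((-13817 - 1*(-4)) - 8203) = 64707/((-13817 + 4) - 8203) = 64707/(-13813 - 8203) = 64707/(-22016) = 64707*(-1/22016) = -64707/22016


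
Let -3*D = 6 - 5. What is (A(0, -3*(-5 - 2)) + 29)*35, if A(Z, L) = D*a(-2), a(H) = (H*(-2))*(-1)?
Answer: 3185/3 ≈ 1061.7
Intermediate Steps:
D = -⅓ (D = -(6 - 5)/3 = -⅓*1 = -⅓ ≈ -0.33333)
a(H) = 2*H (a(H) = -2*H*(-1) = 2*H)
A(Z, L) = 4/3 (A(Z, L) = -2*(-2)/3 = -⅓*(-4) = 4/3)
(A(0, -3*(-5 - 2)) + 29)*35 = (4/3 + 29)*35 = (91/3)*35 = 3185/3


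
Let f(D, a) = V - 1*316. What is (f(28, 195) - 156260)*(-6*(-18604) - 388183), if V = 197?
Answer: 43248019861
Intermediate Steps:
f(D, a) = -119 (f(D, a) = 197 - 1*316 = 197 - 316 = -119)
(f(28, 195) - 156260)*(-6*(-18604) - 388183) = (-119 - 156260)*(-6*(-18604) - 388183) = -156379*(111624 - 388183) = -156379*(-276559) = 43248019861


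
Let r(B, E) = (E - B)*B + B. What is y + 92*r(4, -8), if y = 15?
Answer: -4033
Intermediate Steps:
r(B, E) = B + B*(E - B) (r(B, E) = B*(E - B) + B = B + B*(E - B))
y + 92*r(4, -8) = 15 + 92*(4*(1 - 8 - 1*4)) = 15 + 92*(4*(1 - 8 - 4)) = 15 + 92*(4*(-11)) = 15 + 92*(-44) = 15 - 4048 = -4033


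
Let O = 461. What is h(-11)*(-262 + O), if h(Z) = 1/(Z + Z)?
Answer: -199/22 ≈ -9.0455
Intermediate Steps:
h(Z) = 1/(2*Z)
h(-11)*(-262 + O) = ((½)/(-11))*(-262 + 461) = ((½)*(-1/11))*199 = -1/22*199 = -199/22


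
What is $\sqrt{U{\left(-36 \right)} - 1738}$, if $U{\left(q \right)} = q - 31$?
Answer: $19 i \sqrt{5} \approx 42.485 i$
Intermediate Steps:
$U{\left(q \right)} = -31 + q$
$\sqrt{U{\left(-36 \right)} - 1738} = \sqrt{\left(-31 - 36\right) - 1738} = \sqrt{-67 - 1738} = \sqrt{-1805} = 19 i \sqrt{5}$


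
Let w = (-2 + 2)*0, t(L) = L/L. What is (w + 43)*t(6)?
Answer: 43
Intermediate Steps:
t(L) = 1
w = 0 (w = 0*0 = 0)
(w + 43)*t(6) = (0 + 43)*1 = 43*1 = 43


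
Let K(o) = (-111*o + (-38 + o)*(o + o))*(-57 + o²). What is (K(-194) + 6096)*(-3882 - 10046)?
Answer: -58385389708688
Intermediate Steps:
K(o) = (-57 + o²)*(-111*o + 2*o*(-38 + o)) (K(o) = (-111*o + (-38 + o)*(2*o))*(-57 + o²) = (-111*o + 2*o*(-38 + o))*(-57 + o²) = (-57 + o²)*(-111*o + 2*o*(-38 + o)))
(K(-194) + 6096)*(-3882 - 10046) = (-194*(10659 - 187*(-194)² - 114*(-194) + 2*(-194)³) + 6096)*(-3882 - 10046) = (-194*(10659 - 187*37636 + 22116 + 2*(-7301384)) + 6096)*(-13928) = (-194*(10659 - 7037932 + 22116 - 14602768) + 6096)*(-13928) = (-194*(-21607925) + 6096)*(-13928) = (4191937450 + 6096)*(-13928) = 4191943546*(-13928) = -58385389708688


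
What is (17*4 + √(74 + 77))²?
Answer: (68 + √151)² ≈ 6446.2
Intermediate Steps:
(17*4 + √(74 + 77))² = (68 + √151)²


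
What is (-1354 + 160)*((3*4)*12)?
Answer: -171936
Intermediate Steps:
(-1354 + 160)*((3*4)*12) = -14328*12 = -1194*144 = -171936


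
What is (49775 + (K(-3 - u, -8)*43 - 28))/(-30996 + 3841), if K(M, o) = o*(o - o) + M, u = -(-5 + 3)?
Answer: -49532/27155 ≈ -1.8240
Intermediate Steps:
u = 2 (u = -1*(-2) = 2)
K(M, o) = M (K(M, o) = o*0 + M = 0 + M = M)
(49775 + (K(-3 - u, -8)*43 - 28))/(-30996 + 3841) = (49775 + ((-3 - 1*2)*43 - 28))/(-30996 + 3841) = (49775 + ((-3 - 2)*43 - 28))/(-27155) = (49775 + (-5*43 - 28))*(-1/27155) = (49775 + (-215 - 28))*(-1/27155) = (49775 - 243)*(-1/27155) = 49532*(-1/27155) = -49532/27155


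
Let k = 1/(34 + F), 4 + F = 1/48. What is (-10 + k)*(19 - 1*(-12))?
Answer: -445222/1441 ≈ -308.97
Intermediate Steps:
F = -191/48 (F = -4 + 1/48 = -191/48 ≈ -3.9792)
k = 48/1441 (k = 1/(34 - 191/48) = 1/(1441/48) = 48/1441 ≈ 0.033310)
(-10 + k)*(19 - 1*(-12)) = (-10 + 48/1441)*(19 - 1*(-12)) = -14362*(19 + 12)/1441 = -14362/1441*31 = -445222/1441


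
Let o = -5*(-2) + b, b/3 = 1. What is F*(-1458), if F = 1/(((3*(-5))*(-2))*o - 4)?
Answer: -729/193 ≈ -3.7772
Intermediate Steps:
b = 3 (b = 3*1 = 3)
o = 13 (o = -5*(-2) + 3 = 10 + 3 = 13)
F = 1/386 (F = 1/(((3*(-5))*(-2))*13 - 4) = 1/(-15*(-2)*13 - 4) = 1/(30*13 - 4) = 1/(390 - 4) = 1/386 ≈ 0.0025907)
F*(-1458) = (1/386)*(-1458) = -729/193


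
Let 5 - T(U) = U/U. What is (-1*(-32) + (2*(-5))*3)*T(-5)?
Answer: 8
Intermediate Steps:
T(U) = 4 (T(U) = 5 - U/U = 5 - 1*1 = 5 - 1 = 4)
(-1*(-32) + (2*(-5))*3)*T(-5) = (-1*(-32) + (2*(-5))*3)*4 = (32 - 10*3)*4 = (32 - 30)*4 = 2*4 = 8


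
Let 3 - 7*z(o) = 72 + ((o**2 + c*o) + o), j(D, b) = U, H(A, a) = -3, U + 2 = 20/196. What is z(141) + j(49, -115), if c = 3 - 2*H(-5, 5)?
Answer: -149613/49 ≈ -3053.3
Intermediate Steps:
U = -93/49 (U = -2 + 20/196 = -2 + 20*(1/196) = -2 + 5/49 = -93/49 ≈ -1.8980)
c = 9 (c = 3 - 2*(-3) = 3 + 6 = 9)
j(D, b) = -93/49
z(o) = -69/7 - 10*o/7 - o**2/7 (z(o) = 3/7 - (72 + ((o**2 + 9*o) + o))/7 = 3/7 - (72 + (o**2 + 10*o))/7 = 3/7 - (72 + o**2 + 10*o)/7 = 3/7 + (-72/7 - 10*o/7 - o**2/7) = -69/7 - 10*o/7 - o**2/7)
z(141) + j(49, -115) = (-69/7 - 10/7*141 - 1/7*141**2) - 93/49 = (-69/7 - 1410/7 - 1/7*19881) - 93/49 = (-69/7 - 1410/7 - 19881/7) - 93/49 = -21360/7 - 93/49 = -149613/49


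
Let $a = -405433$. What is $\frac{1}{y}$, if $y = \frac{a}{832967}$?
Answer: $- \frac{832967}{405433} \approx -2.0545$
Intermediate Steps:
$y = - \frac{405433}{832967} \approx -0.48673$
$\frac{1}{y} = \frac{1}{- \frac{405433}{832967}} = - \frac{832967}{405433}$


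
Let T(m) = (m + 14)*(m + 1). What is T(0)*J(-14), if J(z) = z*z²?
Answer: -38416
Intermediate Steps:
T(m) = (1 + m)*(14 + m) (T(m) = (14 + m)*(1 + m) = (1 + m)*(14 + m))
J(z) = z³
T(0)*J(-14) = (14 + 0² + 15*0)*(-14)³ = (14 + 0 + 0)*(-2744) = 14*(-2744) = -38416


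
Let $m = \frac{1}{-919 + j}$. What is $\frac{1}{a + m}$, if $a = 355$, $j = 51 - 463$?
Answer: $\frac{1331}{472504} \approx 0.0028169$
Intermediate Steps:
$j = -412$
$m = - \frac{1}{1331}$ ($m = \frac{1}{-919 - 412} = \frac{1}{-1331} = - \frac{1}{1331} \approx -0.00075131$)
$\frac{1}{a + m} = \frac{1}{355 - \frac{1}{1331}} = \frac{1}{\frac{472504}{1331}} = \frac{1331}{472504}$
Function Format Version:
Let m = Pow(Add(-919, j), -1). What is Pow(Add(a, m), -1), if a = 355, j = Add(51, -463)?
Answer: Rational(1331, 472504) ≈ 0.0028169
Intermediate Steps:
j = -412
m = Rational(-1, 1331) (m = Pow(Add(-919, -412), -1) = Pow(-1331, -1) = Rational(-1, 1331) ≈ -0.00075131)
Pow(Add(a, m), -1) = Pow(Add(355, Rational(-1, 1331)), -1) = Pow(Rational(472504, 1331), -1) = Rational(1331, 472504)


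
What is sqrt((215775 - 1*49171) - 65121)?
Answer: sqrt(101483) ≈ 318.56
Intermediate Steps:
sqrt((215775 - 1*49171) - 65121) = sqrt((215775 - 49171) - 65121) = sqrt(166604 - 65121) = sqrt(101483)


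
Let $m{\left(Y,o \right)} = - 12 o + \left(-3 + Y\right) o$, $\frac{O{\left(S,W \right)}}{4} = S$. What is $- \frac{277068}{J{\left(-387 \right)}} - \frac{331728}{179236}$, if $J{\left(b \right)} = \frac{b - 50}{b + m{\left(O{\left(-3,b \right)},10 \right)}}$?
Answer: $- \frac{8156783229168}{19581533} \approx -4.1656 \cdot 10^{5}$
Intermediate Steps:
$O{\left(S,W \right)} = 4 S$
$m{\left(Y,o \right)} = - 12 o + o \left(-3 + Y\right)$
$J{\left(b \right)} = \frac{-50 + b}{-270 + b}$ ($J{\left(b \right)} = \frac{b - 50}{b + 10 \left(-15 + 4 \left(-3\right)\right)} = \frac{-50 + b}{b + 10 \left(-15 - 12\right)} = \frac{-50 + b}{b + 10 \left(-27\right)} = \frac{-50 + b}{b - 270} = \frac{-50 + b}{-270 + b}$)
$- \frac{277068}{J{\left(-387 \right)}} - \frac{331728}{179236} = - \frac{277068}{\frac{1}{-270 - 387} \left(-50 - 387\right)} - \frac{331728}{179236} = - \frac{277068}{\frac{1}{-657} \left(-437\right)} - \frac{82932}{44809} = - \frac{277068}{\left(- \frac{1}{657}\right) \left(-437\right)} - \frac{82932}{44809} = - \frac{277068}{\frac{437}{657}} - \frac{82932}{44809} = \left(-277068\right) \frac{657}{437} - \frac{82932}{44809} = - \frac{182033676}{437} - \frac{82932}{44809} = - \frac{8156783229168}{19581533}$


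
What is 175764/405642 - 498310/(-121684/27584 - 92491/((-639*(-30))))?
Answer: 2226814935246374582/41273684962571 ≈ 53952.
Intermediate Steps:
175764/405642 - 498310/(-121684/27584 - 92491/((-639*(-30)))) = 175764*(1/405642) - 498310/(-121684*1/27584 - 92491/19170) = 29294/67607 - 498310/(-30421/6896 - 92491*1/19170) = 29294/67607 - 498310/(-30421/6896 - 92491/19170) = 29294/67607 - 498310/(-610494253/66098160) = 29294/67607 - 498310*(-66098160/610494253) = 29294/67607 + 32937374109600/610494253 = 2226814935246374582/41273684962571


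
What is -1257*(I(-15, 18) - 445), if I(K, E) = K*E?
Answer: 898755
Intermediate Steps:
I(K, E) = E*K
-1257*(I(-15, 18) - 445) = -1257*(18*(-15) - 445) = -1257*(-270 - 445) = -1257*(-715) = 898755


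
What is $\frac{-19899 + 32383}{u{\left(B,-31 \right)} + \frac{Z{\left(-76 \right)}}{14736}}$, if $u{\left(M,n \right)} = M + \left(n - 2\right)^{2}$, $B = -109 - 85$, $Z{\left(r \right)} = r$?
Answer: $\frac{45991056}{3297161} \approx 13.949$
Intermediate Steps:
$B = -194$ ($B = -109 - 85 = -194$)
$u{\left(M,n \right)} = M + \left(-2 + n\right)^{2}$
$\frac{-19899 + 32383}{u{\left(B,-31 \right)} + \frac{Z{\left(-76 \right)}}{14736}} = \frac{-19899 + 32383}{\left(-194 + \left(-2 - 31\right)^{2}\right) - \frac{76}{14736}} = \frac{12484}{\left(-194 + \left(-33\right)^{2}\right) - \frac{19}{3684}} = \frac{12484}{\left(-194 + 1089\right) - \frac{19}{3684}} = \frac{12484}{895 - \frac{19}{3684}} = \frac{12484}{\frac{3297161}{3684}} = 12484 \cdot \frac{3684}{3297161} = \frac{45991056}{3297161}$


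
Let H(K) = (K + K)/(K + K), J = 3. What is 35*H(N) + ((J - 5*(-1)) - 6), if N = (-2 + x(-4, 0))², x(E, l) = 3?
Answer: 37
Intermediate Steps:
N = 1 (N = (-2 + 3)² = 1² = 1)
H(K) = 1 (H(K) = (2*K)/((2*K)) = (2*K)*(1/(2*K)) = 1)
35*H(N) + ((J - 5*(-1)) - 6) = 35*1 + ((3 - 5*(-1)) - 6) = 35 + ((3 + 5) - 6) = 35 + (8 - 6) = 35 + 2 = 37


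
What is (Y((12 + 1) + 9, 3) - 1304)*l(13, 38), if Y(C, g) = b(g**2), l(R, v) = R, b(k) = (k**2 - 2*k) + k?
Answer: -16016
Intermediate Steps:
b(k) = k**2 - k
Y(C, g) = g**2*(-1 + g**2)
(Y((12 + 1) + 9, 3) - 1304)*l(13, 38) = ((3**4 - 1*3**2) - 1304)*13 = ((81 - 1*9) - 1304)*13 = ((81 - 9) - 1304)*13 = (72 - 1304)*13 = -1232*13 = -16016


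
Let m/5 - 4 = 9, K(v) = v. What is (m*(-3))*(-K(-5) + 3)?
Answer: -1560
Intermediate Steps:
m = 65 (m = 20 + 5*9 = 20 + 45 = 65)
(m*(-3))*(-K(-5) + 3) = (65*(-3))*(-1*(-5) + 3) = -195*(5 + 3) = -195*8 = -1560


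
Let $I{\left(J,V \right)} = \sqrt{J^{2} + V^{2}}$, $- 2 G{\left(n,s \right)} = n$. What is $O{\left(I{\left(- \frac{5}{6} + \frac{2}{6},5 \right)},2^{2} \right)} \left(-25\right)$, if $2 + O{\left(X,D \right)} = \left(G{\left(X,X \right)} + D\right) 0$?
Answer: $50$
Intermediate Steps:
$G{\left(n,s \right)} = - \frac{n}{2}$
$O{\left(X,D \right)} = -2$ ($O{\left(X,D \right)} = -2 + \left(- \frac{X}{2} + D\right) 0 = -2 + \left(D - \frac{X}{2}\right) 0 = -2 + 0 = -2$)
$O{\left(I{\left(- \frac{5}{6} + \frac{2}{6},5 \right)},2^{2} \right)} \left(-25\right) = \left(-2\right) \left(-25\right) = 50$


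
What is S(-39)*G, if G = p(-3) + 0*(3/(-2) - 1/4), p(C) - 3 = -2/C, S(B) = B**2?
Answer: 5577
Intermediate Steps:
p(C) = 3 - 2/C
G = 11/3 (G = (3 - 2/(-3)) + 0*(3/(-2) - 1/4) = (3 - 2*(-1/3)) + 0*(3*(-1/2) - 1*1/4) = (3 + 2/3) + 0*(-3/2 - 1/4) = 11/3 + 0*(-7/4) = 11/3 + 0 = 11/3 ≈ 3.6667)
S(-39)*G = (-39)**2*(11/3) = 1521*(11/3) = 5577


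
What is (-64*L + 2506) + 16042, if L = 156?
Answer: 8564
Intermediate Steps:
(-64*L + 2506) + 16042 = (-64*156 + 2506) + 16042 = (-9984 + 2506) + 16042 = -7478 + 16042 = 8564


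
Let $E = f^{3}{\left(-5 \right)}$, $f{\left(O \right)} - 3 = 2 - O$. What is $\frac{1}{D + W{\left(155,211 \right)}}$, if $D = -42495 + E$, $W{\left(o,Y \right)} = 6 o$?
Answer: $- \frac{1}{40565} \approx -2.4652 \cdot 10^{-5}$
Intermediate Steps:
$f{\left(O \right)} = 5 - O$ ($f{\left(O \right)} = 3 - \left(-2 + O\right) = 5 - O$)
$E = 1000$ ($E = \left(5 - -5\right)^{3} = \left(5 + 5\right)^{3} = 10^{3} = 1000$)
$D = -41495$ ($D = -42495 + 1000 = -41495$)
$\frac{1}{D + W{\left(155,211 \right)}} = \frac{1}{-41495 + 6 \cdot 155} = \frac{1}{-41495 + 930} = \frac{1}{-40565} = - \frac{1}{40565}$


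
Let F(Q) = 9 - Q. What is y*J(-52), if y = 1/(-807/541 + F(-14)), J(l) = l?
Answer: -7033/2909 ≈ -2.4177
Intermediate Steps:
y = 541/11636 (y = 1/(-807/541 + (9 - 1*(-14))) = 1/(-807*1/541 + (9 + 14)) = 1/(-807/541 + 23) = 1/(11636/541) = 541/11636 ≈ 0.046494)
y*J(-52) = (541/11636)*(-52) = -7033/2909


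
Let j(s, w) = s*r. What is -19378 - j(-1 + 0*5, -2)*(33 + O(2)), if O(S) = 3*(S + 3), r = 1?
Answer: -19330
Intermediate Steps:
j(s, w) = s (j(s, w) = s*1 = s)
O(S) = 9 + 3*S (O(S) = 3*(3 + S) = 9 + 3*S)
-19378 - j(-1 + 0*5, -2)*(33 + O(2)) = -19378 - (-1 + 0*5)*(33 + (9 + 3*2)) = -19378 - (-1 + 0)*(33 + (9 + 6)) = -19378 - (-1)*(33 + 15) = -19378 - (-1)*48 = -19378 - 1*(-48) = -19378 + 48 = -19330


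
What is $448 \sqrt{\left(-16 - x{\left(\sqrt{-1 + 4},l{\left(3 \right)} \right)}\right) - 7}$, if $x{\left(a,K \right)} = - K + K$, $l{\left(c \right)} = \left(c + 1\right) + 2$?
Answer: $448 i \sqrt{23} \approx 2148.5 i$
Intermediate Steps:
$l{\left(c \right)} = 3 + c$ ($l{\left(c \right)} = \left(1 + c\right) + 2 = 3 + c$)
$x{\left(a,K \right)} = 0$
$448 \sqrt{\left(-16 - x{\left(\sqrt{-1 + 4},l{\left(3 \right)} \right)}\right) - 7} = 448 \sqrt{\left(-16 - 0\right) - 7} = 448 \sqrt{\left(-16 + 0\right) - 7} = 448 \sqrt{-16 - 7} = 448 \sqrt{-23} = 448 i \sqrt{23}$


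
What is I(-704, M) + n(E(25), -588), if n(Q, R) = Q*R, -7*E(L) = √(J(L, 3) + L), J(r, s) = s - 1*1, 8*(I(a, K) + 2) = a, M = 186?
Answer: -90 + 252*√3 ≈ 346.48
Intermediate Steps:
I(a, K) = -2 + a/8
J(r, s) = -1 + s (J(r, s) = s - 1 = -1 + s)
E(L) = -√(2 + L)/7 (E(L) = -√((-1 + 3) + L)/7 = -√(2 + L)/7)
I(-704, M) + n(E(25), -588) = (-2 + (⅛)*(-704)) - √(2 + 25)/7*(-588) = (-2 - 88) - 3*√3/7*(-588) = -90 - 3*√3/7*(-588) = -90 + 252*√3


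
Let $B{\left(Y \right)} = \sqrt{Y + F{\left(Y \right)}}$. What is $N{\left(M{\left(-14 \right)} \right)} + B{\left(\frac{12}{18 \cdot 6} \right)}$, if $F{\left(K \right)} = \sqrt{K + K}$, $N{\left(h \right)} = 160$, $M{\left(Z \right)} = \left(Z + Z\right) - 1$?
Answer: $160 + \frac{\sqrt{1 + 3 \sqrt{2}}}{3} \approx 160.76$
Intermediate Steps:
$M{\left(Z \right)} = -1 + 2 Z$ ($M{\left(Z \right)} = 2 Z - 1 = -1 + 2 Z$)
$F{\left(K \right)} = \sqrt{2} \sqrt{K}$ ($F{\left(K \right)} = \sqrt{2 K} = \sqrt{2} \sqrt{K}$)
$B{\left(Y \right)} = \sqrt{Y + \sqrt{2} \sqrt{Y}}$
$N{\left(M{\left(-14 \right)} \right)} + B{\left(\frac{12}{18 \cdot 6} \right)} = 160 + \sqrt{\frac{12}{18 \cdot 6} + \sqrt{2} \sqrt{\frac{12}{18 \cdot 6}}} = 160 + \sqrt{\frac{12}{108} + \sqrt{2} \sqrt{\frac{12}{108}}} = 160 + \sqrt{12 \cdot \frac{1}{108} + \sqrt{2} \sqrt{12 \cdot \frac{1}{108}}} = 160 + \sqrt{\frac{1}{9} + \frac{\sqrt{2}}{3}}$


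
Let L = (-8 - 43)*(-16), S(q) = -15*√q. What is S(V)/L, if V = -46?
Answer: -5*I*√46/272 ≈ -0.12468*I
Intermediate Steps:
L = 816 (L = -51*(-16) = 816)
S(V)/L = -15*I*√46/816 = -15*I*√46*(1/816) = -5*I*√46/272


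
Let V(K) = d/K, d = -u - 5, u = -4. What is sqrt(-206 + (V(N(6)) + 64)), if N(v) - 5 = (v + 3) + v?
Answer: I*sqrt(14205)/10 ≈ 11.918*I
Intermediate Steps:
N(v) = 8 + 2*v (N(v) = 5 + ((v + 3) + v) = 5 + ((3 + v) + v) = 5 + (3 + 2*v) = 8 + 2*v)
d = -1 (d = -1*(-4) - 5 = 4 - 5 = -1)
V(K) = -1/K
sqrt(-206 + (V(N(6)) + 64)) = sqrt(-206 + (-1/(8 + 2*6) + 64)) = sqrt(-206 + (-1/(8 + 12) + 64)) = sqrt(-206 + (-1/20 + 64)) = sqrt(-206 + 1279/20) = sqrt(-2841/20) = I*sqrt(14205)/10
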